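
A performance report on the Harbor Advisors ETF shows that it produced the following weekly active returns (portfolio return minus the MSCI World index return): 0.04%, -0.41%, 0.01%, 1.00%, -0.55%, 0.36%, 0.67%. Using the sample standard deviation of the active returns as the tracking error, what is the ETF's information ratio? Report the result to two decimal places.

r̄ = (0.04 − 0.41 + 0.01 + 1 − 0.55 + 0.36 + 0.67) / 7 = 0.1600%
Σ(r − r̄)² = (0.04 − 0.1600)² + (-0.41 − 0.1600)² + (0.01 − 0.1600)² + … = 1.8716
σ = √[1.8716 / 6] = 0.5585%
IR = r̄ / tracking error = 0.1600 / 0.5585 = 0.2865

0.29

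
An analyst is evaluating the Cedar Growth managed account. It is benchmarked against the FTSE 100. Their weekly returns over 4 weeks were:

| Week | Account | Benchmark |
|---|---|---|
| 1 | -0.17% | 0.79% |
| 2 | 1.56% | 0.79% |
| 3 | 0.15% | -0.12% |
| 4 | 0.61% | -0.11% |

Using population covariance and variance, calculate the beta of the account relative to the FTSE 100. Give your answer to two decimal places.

r̄p = 0.5375%,  r̄m = 0.3375%
Cov = Σ(rp − r̄p)(rm − r̄m) / 4 = 0.0718
Var(rm) = Σ(rm − r̄m)² / 4 = 0.2048
β = Cov / Var = 0.0718 / 0.2048 = 0.3506

0.35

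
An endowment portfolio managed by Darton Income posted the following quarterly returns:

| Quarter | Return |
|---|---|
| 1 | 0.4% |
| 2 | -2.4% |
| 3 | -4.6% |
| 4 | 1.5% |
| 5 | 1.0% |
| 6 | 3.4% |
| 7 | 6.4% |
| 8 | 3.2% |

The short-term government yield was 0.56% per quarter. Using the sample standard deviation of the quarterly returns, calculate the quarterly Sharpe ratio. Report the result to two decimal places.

Mean return r̄ = 8.90 / 8 = 1.1125%
Σ(r − r̄)² = (0.4 − 1.1125)² + (-2.4 − 1.1125)² + … = 83.1888
σ = √[83.1888 / 7] = 3.4473%
Sharpe = (r̄ − rf) / σ = (1.1125 − 0.56) / 3.4473 = 0.5525 / 3.4473 = 0.1603

0.16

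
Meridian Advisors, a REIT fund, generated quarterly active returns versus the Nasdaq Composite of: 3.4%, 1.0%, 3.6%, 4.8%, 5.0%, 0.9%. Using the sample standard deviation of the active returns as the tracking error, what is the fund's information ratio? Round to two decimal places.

1.74

r̄ = (3.4 + 1 + 3.6 + 4.8 + 5 + 0.9) / 6 = 3.1167%
Σ(r − r̄)² = 16.0883; sample σ = √(16.0883/5) = 1.7938%
IR = r̄ / tracking error = 3.1167 / 1.7938 = 1.7375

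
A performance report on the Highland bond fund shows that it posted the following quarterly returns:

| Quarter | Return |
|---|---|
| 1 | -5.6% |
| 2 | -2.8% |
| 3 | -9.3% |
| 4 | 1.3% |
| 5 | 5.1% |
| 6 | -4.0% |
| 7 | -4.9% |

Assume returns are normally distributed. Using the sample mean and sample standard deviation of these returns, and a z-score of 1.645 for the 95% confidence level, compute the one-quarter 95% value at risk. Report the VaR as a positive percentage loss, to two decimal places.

r̄ = (-5.6 − 2.8 − 9.3 + 1.3 + 5.1 − 4 − 4.9) / 7 = -2.8857%
Σ(r − r̄)² = 135.1086; sample σ = √(135.1086/6) = 4.7453%
VaR = −(r̄ − z·σ) = −(-2.8857 − 1.645 × 4.7453) = −(-10.6917) = 10.6917%

10.69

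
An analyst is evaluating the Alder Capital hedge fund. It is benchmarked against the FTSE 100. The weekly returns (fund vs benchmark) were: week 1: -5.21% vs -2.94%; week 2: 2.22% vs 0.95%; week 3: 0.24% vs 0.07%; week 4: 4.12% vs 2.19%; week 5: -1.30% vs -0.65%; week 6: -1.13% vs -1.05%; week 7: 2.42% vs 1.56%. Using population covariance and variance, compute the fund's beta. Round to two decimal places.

1.76

r̄p = 0.1943%,  r̄m = 0.0186%
Cov = Σ(rp − r̄p)(rm − r̄m) / 7 = 4.6068
Var(rm) = Σ(rm − r̄m)² / 7 = 2.6148
β = Cov / Var = 4.6068 / 2.6148 = 1.7618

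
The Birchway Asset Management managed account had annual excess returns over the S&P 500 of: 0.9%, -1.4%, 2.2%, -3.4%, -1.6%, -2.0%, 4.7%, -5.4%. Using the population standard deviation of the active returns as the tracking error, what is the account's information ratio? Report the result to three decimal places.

r̄ = (0.9 − 1.4 + 2.2 − 3.4 − 1.6 − 2 + 4.7 − 5.4) / 8 = -0.7500%
Σ(r − r̄)² = 72.4800; population σ = √(72.4800/8) = 3.0100%
IR = r̄ / tracking error = -0.7500 / 3.0100 = -0.2492

-0.249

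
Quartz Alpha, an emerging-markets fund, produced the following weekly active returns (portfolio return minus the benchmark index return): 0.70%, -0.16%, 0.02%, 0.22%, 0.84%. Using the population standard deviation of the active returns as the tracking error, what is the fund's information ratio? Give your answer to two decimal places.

0.84

Mean return r̄ = 1.620 / 5 = 0.3240%
Σ(r − r̄)² = (0.7 − 0.3240)² + (-0.16 − 0.3240)² + (0.02 − 0.3240)² + … = 0.7451
σ = √[0.7451 / 5] = 0.3860%
IR = r̄ / tracking error = 0.3240 / 0.3860 = 0.8394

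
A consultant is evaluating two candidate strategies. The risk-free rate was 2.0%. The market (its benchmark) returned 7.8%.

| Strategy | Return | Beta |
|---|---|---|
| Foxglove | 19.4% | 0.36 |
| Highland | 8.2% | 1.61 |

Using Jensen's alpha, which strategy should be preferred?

Foxglove

Foxglove: α = 19.4% − [2.0% + 0.36 × (7.8% − 2.0%)] = 15.312
Highland: α = 8.2% − [2.0% + 1.61 × (7.8% − 2.0%)] = -3.138
Highest: Foxglove (15.312).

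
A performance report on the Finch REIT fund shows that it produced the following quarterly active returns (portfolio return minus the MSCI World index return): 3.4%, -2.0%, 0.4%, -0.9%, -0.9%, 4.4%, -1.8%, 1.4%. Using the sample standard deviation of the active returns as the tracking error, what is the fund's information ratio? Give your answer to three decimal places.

0.209

r̄ = (3.4 − 2 + 0.4 − 0.9 − 0.9 + 4.4 − 1.8 + 1.4) / 8 = 0.5000%
Sample σ = √[Σ(r − r̄)² / 7] = √[39.9000 / 7] = √5.7000 = 2.3875%
IR = r̄ / tracking error = 0.5000 / 2.3875 = 0.2094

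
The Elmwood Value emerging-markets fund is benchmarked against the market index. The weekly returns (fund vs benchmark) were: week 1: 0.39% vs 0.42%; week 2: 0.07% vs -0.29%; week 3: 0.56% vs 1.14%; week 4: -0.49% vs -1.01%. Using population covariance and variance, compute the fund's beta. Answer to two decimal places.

r̄p = 0.1325%,  r̄m = 0.0650%
Cov = Σ(rp − r̄p)(rm − r̄m) / 4 = 0.3106
Var(rm) = Σ(rm − r̄m)² / 4 = 0.6408
β = Cov / Var = 0.3106 / 0.6408 = 0.4847

0.48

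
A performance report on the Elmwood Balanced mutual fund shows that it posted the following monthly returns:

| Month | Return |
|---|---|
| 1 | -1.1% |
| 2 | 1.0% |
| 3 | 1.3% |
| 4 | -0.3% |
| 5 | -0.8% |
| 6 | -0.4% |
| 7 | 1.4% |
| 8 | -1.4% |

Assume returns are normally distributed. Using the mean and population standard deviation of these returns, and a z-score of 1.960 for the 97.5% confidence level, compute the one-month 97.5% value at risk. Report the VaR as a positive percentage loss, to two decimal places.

2.08

Mean return r̄ = -0.30 / 8 = -0.0375%
Σ(r − r̄)² = 8.6988; population σ = √(8.6988/8) = 1.0428%
VaR = −(r̄ − z·σ) = −(-0.0375 − 1.960 × 1.0428) = −(-2.0814) = 2.0814%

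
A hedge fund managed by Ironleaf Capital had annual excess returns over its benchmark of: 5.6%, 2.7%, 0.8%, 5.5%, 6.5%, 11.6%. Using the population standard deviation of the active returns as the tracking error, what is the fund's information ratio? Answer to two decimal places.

1.62

r̄ = (5.6 + 2.7 + 0.8 + 5.5 + 6.5 + 11.6) / 6 = 5.4500%
Population std dev = √[68.1350 / 6] = 3.3698%
IR = r̄ / tracking error = 5.4500 / 3.3698 = 1.6173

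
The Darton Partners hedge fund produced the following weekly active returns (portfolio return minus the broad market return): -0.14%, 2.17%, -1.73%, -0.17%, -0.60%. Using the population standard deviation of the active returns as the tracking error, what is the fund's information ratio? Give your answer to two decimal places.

-0.07

Mean return r̄ = -0.470 / 5 = -0.0940%
Σ(r − r̄)² = 8.0661; population σ = √(8.0661/5) = 1.2701%
IR = r̄ / tracking error = -0.0940 / 1.2701 = -0.0740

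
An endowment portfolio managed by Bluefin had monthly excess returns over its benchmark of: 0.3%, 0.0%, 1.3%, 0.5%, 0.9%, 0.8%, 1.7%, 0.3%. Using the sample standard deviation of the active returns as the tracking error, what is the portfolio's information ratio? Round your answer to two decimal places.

1.28

r̄ = (0.3 + 0 + 1.3 + 0.5 + 0.9 + 0.8 + 1.7 + 0.3) / 8 = 5.80 / 8 = 0.7250%
Σ(r − r̄)² = (0.3 − 0.7250)² + (0 − 0.7250)² + … = 2.2550
σ = √[2.2550 / 7] = 0.5676%
IR = r̄ / tracking error = 0.7250 / 0.5676 = 1.2773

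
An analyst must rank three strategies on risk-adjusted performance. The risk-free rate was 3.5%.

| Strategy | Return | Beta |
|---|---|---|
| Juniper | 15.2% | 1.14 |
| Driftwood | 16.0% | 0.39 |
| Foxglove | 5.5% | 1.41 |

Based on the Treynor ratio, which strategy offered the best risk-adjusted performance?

Driftwood

Juniper: Treynor = (15.2% − 3.5%) / 1.14 = 10.263
Driftwood: Treynor = (16.0% − 3.5%) / 0.39 = 32.051
Foxglove: Treynor = (5.5% − 3.5%) / 1.41 = 1.418
Highest: Driftwood (32.051).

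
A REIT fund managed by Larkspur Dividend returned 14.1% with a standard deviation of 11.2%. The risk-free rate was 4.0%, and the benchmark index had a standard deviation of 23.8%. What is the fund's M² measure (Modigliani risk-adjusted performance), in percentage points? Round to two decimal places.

Sharpe = (Rp − Rf) / σp = (14.1% − 4.0%) / 11.2% = 0.9018
M² = Rf + Sharpe × σm = 4.0% + 0.9018 × 23.8% = 25.4628%

25.46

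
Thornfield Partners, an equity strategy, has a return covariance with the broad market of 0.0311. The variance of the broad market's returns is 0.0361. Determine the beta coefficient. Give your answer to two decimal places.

β = Cov(Rp, Rm) / Var(Rm) = 0.0311 / 0.0361 = 0.8615

0.86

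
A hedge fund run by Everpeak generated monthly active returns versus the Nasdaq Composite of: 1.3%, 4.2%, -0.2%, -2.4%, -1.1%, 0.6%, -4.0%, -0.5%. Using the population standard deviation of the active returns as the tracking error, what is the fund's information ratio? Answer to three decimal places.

μ = (1.3 + 4.2 − 0.2 − 2.4 − 1.1 + 0.6 − 4 − 0.5) / 8 = -2.10 / 8 = -0.2625%
Population σ = √[Σ(r − μ)² / 8] = √[42.3988 / 8] = √5.2999 = 2.3022%
IR = μ / tracking error = -0.2625 / 2.3022 = -0.1140

-0.114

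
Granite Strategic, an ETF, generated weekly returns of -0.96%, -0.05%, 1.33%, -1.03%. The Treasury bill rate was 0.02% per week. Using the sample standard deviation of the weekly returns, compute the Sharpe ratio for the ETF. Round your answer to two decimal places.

-0.18

μ = (-0.96 − 0.05 + 1.33 − 1.03) / 4 = -0.710 / 4 = -0.1775%
Σ(r − μ)² = (-0.96 − (-0.1775))² + (-0.05 − (-0.1775))² + … = 3.6279
sample σ = √(3.6279 / 3) = √1.2093 = 1.0997%
Sharpe = (μ − rf) / σ = (-0.1775 − 0.02) / 1.0997 = -0.1975 / 1.0997 = -0.1796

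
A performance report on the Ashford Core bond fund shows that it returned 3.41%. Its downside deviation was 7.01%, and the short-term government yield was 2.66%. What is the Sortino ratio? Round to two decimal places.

Sortino = (Rp − Rf) / σd = (3.41% − 2.66%) / 7.01% = 0.75% / 7.01% = 0.1070

0.11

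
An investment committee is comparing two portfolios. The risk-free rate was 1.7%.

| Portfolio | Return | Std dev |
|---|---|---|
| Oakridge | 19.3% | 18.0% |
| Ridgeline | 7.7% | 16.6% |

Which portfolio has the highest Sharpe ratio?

Oakridge

Oakridge: Sharpe ratio = (19.3% − 1.7%) / 18.0% = 0.978
Ridgeline: Sharpe ratio = (7.7% − 1.7%) / 16.6% = 0.361
Highest: Oakridge (0.978).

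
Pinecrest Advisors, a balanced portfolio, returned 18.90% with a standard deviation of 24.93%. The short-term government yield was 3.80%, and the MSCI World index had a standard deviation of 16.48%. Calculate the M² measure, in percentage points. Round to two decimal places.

13.78

Sharpe = (Rp − Rf) / σp = (18.90% − 3.80%) / 24.93% = 0.6057
M² = Rf + Sharpe × σm = 3.80% + 0.6057 × 16.48% = 13.7819%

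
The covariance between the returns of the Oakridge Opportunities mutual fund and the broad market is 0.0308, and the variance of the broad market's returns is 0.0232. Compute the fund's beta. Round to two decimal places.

1.33

β = Cov(Rp, Rm) / Var(Rm) = 0.0308 / 0.0232 = 1.3276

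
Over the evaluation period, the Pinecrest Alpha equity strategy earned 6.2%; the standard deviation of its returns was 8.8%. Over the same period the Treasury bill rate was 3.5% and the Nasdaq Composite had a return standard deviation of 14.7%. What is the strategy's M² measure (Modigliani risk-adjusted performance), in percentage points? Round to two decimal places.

8.01

Sharpe = (Rp − Rf) / σp = (6.2% − 3.5%) / 8.8% = 0.3068
M² = Rf + Sharpe × σm = 3.5% + 0.3068 × 14.7% = 8.0100%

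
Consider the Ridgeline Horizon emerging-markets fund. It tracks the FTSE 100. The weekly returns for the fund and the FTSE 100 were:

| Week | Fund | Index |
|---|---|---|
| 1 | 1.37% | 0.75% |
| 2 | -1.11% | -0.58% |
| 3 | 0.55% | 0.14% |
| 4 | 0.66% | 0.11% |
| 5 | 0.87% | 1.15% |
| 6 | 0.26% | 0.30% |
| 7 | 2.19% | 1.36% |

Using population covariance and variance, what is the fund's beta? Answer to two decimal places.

r̄p = 0.6843%,  r̄m = 0.4614%
Cov = Σ(rp − r̄p)(rm − r̄m) / 7 = 0.5239
Var(rm) = Σ(rm − r̄m)² / 7 = 0.3860
β = Cov / Var = 0.5239 / 0.3860 = 1.3573

1.36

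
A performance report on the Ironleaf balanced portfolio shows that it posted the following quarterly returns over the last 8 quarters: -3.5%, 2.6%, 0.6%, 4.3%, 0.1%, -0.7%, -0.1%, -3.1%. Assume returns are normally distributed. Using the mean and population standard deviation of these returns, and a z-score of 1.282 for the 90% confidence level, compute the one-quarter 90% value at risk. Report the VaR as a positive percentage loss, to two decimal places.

3.11

μ = (-3.5 + 2.6 + 0.6 + 4.3 + 0.1 − 0.7 − 0.1 − 3.1) / 8 = 0.20 / 8 = 0.0250%
Population std dev = √[47.9750 / 8] = 2.4489%
VaR = −(μ − z·σ) = −(0.0250 − 1.282 × 2.4489) = −(-3.1145) = 3.1145%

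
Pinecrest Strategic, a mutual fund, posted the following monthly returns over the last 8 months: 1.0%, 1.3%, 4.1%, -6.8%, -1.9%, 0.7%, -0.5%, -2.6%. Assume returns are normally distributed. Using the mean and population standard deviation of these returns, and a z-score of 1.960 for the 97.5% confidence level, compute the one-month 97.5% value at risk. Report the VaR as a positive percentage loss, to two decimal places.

6.55

μ = (1 + 1.3 + 4.1 − 6.8 − 1.9 + 0.7 − 0.5 − 2.6) / 8 = -4.70 / 8 = -0.5875%
Population std dev = √[74.0888 / 8] = 3.0432%
VaR = −(μ − z·σ) = −(-0.5875 − 1.960 × 3.0432) = −(-6.5522) = 6.5522%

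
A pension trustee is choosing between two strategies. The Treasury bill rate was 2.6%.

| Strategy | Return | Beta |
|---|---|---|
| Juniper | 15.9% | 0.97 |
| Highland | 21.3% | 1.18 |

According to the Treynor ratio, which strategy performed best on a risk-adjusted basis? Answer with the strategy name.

Juniper: Treynor = (15.9% − 2.6%) / 0.97 = 13.711
Highland: Treynor = (21.3% − 2.6%) / 1.18 = 15.847
Highest: Highland (15.847).

Highland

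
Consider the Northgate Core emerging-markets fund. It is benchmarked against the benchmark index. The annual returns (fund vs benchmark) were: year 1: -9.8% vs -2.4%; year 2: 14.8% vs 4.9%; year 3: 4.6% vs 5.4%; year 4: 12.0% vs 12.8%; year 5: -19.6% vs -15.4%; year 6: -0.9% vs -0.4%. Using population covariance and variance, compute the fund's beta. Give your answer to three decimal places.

1.262

r̄p = 0.1833%,  r̄m = 0.8167%
Cov = Σ(rp − r̄p)(rm − r̄m) / 6 = 95.9636
Var(rm) = Σ(rm − r̄m)² / 6 = 76.0147
β = Cov / Var = 95.9636 / 76.0147 = 1.2624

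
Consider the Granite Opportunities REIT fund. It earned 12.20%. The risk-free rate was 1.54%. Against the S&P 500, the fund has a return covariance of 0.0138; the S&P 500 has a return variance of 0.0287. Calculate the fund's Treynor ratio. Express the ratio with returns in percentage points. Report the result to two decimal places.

β = Cov / Var = 0.0138 / 0.0287 = 0.4808
Treynor = (Rp − Rf) / β = (12.20% − 1.54%) / 0.4808 = 10.66 / 0.4808 = 22.1714

22.17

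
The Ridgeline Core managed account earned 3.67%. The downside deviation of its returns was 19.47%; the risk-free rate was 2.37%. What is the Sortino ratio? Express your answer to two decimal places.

Sortino = (Rp − Rf) / σd = (3.67% − 2.37%) / 19.47% = 1.30% / 19.47% = 0.0668

0.07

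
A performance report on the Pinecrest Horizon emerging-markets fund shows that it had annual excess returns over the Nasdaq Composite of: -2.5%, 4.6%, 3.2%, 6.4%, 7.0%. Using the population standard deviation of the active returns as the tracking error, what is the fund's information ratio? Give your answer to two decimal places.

1.10

Mean return r̄ = 18.70 / 5 = 3.7400%
Population std dev = √[57.6720 / 5] = 3.3962%
IR = r̄ / tracking error = 3.7400 / 3.3962 = 1.1012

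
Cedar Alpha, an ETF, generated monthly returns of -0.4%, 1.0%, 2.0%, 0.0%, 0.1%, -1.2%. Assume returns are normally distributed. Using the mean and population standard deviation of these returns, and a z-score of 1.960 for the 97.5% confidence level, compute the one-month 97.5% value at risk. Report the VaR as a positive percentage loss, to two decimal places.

r̄ = (-0.4 + 1 + 2 + 0 + 0.1 − 1.2) / 6 = 1.50 / 6 = 0.2500%
Population std dev = √[6.2350 / 6] = 1.0194%
VaR = −(r̄ − z·σ) = −(0.2500 − 1.960 × 1.0194) = −(-1.7480) = 1.7480%

1.75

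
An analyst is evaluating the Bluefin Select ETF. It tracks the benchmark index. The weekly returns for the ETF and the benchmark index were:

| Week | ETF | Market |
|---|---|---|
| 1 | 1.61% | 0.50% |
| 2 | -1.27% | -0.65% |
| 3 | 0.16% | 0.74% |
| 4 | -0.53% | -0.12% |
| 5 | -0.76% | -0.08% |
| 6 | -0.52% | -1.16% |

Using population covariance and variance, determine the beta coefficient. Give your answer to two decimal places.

0.93

r̄p = -0.2183%,  r̄m = -0.1283%
Cov = Σ(rp − r̄p)(rm − r̄m) / 6 = 0.3847
Var(rm) = Σ(rm − r̄m)² / 6 = 0.4146
β = Cov / Var = 0.3847 / 0.4146 = 0.9279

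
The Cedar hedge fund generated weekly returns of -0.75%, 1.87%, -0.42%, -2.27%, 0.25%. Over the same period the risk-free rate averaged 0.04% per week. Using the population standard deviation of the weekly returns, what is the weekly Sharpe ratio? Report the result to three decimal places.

-0.225

r̄ = (-0.75 + 1.87 − 0.42 − 2.27 + 0.25) / 5 = -0.2640%
Population σ = √[Σ(r − r̄)² / 5] = √[9.1027 / 5] = √1.8205 = 1.3493%
Sharpe = (r̄ − rf) / σ = (-0.2640 − 0.04) / 1.3493 = -0.3040 / 1.3493 = -0.2253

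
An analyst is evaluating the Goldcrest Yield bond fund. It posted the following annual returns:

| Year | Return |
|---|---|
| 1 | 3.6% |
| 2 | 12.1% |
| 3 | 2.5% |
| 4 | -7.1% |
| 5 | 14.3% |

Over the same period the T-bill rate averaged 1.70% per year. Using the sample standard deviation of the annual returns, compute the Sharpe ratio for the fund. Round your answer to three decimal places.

0.396

Mean return μ = 25.40 / 5 = 5.0800%
Σ(r − μ)² = 291.4880; sample σ = √(291.4880/4) = 8.5365%
Sharpe = (μ − rf) / σ = (5.0800 − 1.7) / 8.5365 = 3.3800 / 8.5365 = 0.3959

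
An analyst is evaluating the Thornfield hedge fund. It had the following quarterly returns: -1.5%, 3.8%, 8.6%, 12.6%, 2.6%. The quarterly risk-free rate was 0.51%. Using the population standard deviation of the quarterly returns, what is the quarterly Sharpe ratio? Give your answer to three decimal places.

μ = (-1.5 + 3.8 + 8.6 + 12.6 + 2.6) / 5 = 5.2200%
Σ(r − μ)² = 119.9280; population σ = √(119.9280/5) = 4.8975%
Sharpe = (μ − rf) / σ = (5.2200 − 0.51) / 4.8975 = 4.7100 / 4.8975 = 0.9617

0.962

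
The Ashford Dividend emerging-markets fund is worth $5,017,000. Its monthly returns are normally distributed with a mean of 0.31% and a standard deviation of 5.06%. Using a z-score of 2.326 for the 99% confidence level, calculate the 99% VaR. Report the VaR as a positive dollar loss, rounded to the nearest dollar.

Return at the 99% tail: μ − z·σ = 0.31% − 2.326 × 5.06% = 0.31 − 11.76956 = -11.45956%
VaR = −(-11.45956%) × $5,017,000 = 11.45956% × $5,017,000 = $574,926

$574,926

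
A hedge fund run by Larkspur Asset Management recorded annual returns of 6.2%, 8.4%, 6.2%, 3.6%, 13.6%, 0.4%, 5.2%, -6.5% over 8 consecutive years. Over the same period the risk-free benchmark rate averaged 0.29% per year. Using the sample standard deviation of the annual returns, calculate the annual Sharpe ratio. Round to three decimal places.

0.738

r̄ = (6.2 + 8.4 + 6.2 + 3.6 + 13.6 + 0.4 + 5.2 − 6.5) / 8 = 4.6375%
Sample std dev = √[242.7588 / 7] = 5.8890%
Sharpe = (r̄ − rf) / σ = (4.6375 − 0.29) / 5.8890 = 4.3475 / 5.8890 = 0.7382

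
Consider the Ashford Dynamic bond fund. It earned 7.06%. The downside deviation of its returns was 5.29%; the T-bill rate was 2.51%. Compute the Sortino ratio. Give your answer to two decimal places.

Sortino = (Rp − Rf) / σd = (7.06% − 2.51%) / 5.29% = 4.55% / 5.29% = 0.8601

0.86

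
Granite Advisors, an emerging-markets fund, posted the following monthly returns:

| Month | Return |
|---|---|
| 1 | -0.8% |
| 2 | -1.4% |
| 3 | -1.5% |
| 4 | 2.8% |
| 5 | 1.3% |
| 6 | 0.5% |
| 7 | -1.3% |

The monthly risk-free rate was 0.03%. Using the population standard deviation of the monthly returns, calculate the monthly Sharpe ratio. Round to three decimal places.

-0.057

r̄ = (-0.8 − 1.4 − 1.5 + 2.8 + 1.3 + 0.5 − 1.3) / 7 = -0.0571%
Σ(r − r̄)² = (-0.8 − (-0.0571))² + (-1.4 − (-0.0571))² + … = 16.2971
population σ = √(16.2971 / 7) = √2.3282 = 1.5258%
Sharpe = (r̄ − rf) / σ = (-0.0571 − 0.03) / 1.5258 = -0.0871 / 1.5258 = -0.0571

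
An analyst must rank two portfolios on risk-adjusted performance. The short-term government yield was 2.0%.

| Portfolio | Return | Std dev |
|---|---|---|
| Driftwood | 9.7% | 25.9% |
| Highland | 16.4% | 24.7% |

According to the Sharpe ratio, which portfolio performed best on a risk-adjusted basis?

Driftwood: Sharpe ratio = (9.7% − 2.0%) / 25.9% = 0.297
Highland: Sharpe ratio = (16.4% − 2.0%) / 24.7% = 0.583
Highest: Highland (0.583).

Highland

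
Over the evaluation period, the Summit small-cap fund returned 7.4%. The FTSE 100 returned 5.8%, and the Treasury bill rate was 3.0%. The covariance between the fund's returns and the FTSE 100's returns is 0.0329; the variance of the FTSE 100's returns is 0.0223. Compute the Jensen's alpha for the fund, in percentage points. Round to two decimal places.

β = Cov / Var = 0.0329 / 0.0223 = 1.4753
E[R] = Rf + β(Rm − Rf) = 3.0% + 1.4753 × (5.8% − 3.0%) = 7.1308%
α = Rp − E[R] = 7.4% − 7.1308% = 0.2692

0.27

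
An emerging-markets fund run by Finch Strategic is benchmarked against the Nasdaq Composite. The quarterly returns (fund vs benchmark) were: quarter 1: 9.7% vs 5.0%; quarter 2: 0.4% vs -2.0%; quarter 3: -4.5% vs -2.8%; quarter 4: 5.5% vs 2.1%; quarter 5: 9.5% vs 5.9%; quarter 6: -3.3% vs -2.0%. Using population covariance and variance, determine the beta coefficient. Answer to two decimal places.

1.58

r̄p = 2.8833%,  r̄m = 1.0333%
Cov = Σ(rp − r̄p)(rm − r̄m) / 6 = 19.4372
Var(rm) = Σ(rm − r̄m)² / 6 = 12.2756
β = Cov / Var = 19.4372 / 12.2756 = 1.5834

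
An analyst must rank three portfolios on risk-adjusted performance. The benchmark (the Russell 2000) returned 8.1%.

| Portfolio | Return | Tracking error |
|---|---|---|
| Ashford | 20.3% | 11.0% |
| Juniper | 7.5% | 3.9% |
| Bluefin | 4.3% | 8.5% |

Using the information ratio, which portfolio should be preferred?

Ashford

Ashford: IR = (20.3% − 8.1%) / 11.0% = 1.109
Juniper: IR = (7.5% − 8.1%) / 3.9% = -0.154
Bluefin: IR = (4.3% − 8.1%) / 8.5% = -0.447
Highest: Ashford (1.109).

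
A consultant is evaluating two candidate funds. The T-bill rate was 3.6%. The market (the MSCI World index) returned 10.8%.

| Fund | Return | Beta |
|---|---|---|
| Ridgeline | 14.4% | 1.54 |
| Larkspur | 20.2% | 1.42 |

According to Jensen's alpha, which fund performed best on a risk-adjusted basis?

Larkspur

Ridgeline: α = 14.4% − [3.6% + 1.54 × (10.8% − 3.6%)] = -0.288
Larkspur: α = 20.2% − [3.6% + 1.42 × (10.8% − 3.6%)] = 6.376
Highest: Larkspur (6.376).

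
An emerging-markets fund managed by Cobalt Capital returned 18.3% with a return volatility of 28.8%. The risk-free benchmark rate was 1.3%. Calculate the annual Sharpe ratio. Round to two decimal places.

0.59

Sharpe = (Rp − Rf) / σp = (18.3% − 1.3%) / 28.8% = 17.00% / 28.8% = 0.5903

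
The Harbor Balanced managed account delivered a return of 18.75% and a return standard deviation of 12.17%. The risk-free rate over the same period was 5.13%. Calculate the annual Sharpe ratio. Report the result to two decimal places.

1.12

Sharpe = (Rp − Rf) / σp = (18.75% − 5.13%) / 12.17% = 13.62% / 12.17% = 1.1191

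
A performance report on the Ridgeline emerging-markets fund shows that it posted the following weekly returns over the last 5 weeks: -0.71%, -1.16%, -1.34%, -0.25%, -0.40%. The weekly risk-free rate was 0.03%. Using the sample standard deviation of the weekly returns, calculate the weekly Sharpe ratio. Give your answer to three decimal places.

-1.702

μ = (-0.71 − 1.16 − 1.34 − 0.25 − 0.4) / 5 = -3.860 / 5 = -0.7720%
Σ(r − μ)² = (-0.71 − (-0.7720))² + (-1.16 − (-0.7720))² + … = 0.8879
σ = √[0.8879 / 4] = 0.4711%
Sharpe = (μ − rf) / σ = (-0.7720 − 0.03) / 0.4711 = -0.8020 / 0.4711 = -1.7024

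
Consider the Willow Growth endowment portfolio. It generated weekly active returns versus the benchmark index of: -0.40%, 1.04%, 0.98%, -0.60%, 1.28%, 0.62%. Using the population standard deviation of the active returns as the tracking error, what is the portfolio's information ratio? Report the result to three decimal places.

r̄ = (-0.4 + 1.04 + 0.98 − 0.6 + 1.28 + 0.62) / 6 = 0.4867%
Population σ = √[Σ(r − r̄)² / 6] = √[3.1637 / 6] = √0.5273 = 0.7262%
IR = r̄ / tracking error = 0.4867 / 0.7262 = 0.6702

0.670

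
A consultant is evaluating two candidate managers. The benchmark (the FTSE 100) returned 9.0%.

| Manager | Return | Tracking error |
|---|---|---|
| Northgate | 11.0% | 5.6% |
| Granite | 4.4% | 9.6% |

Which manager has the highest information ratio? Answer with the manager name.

Northgate: IR = (11.0% − 9.0%) / 5.6% = 0.357
Granite: IR = (4.4% − 9.0%) / 9.6% = -0.479
Highest: Northgate (0.357).

Northgate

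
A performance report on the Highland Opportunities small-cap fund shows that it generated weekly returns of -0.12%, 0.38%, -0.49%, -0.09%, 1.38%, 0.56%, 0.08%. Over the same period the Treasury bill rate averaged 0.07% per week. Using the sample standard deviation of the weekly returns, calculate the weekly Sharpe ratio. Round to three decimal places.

μ = (-0.12 + 0.38 − 0.49 − 0.09 + 1.38 + 0.56 + 0.08) / 7 = 1.700 / 7 = 0.2429%
Sample std dev = √[2.2185 / 6] = 0.6081%
Sharpe = (μ − rf) / σ = (0.2429 − 0.07) / 0.6081 = 0.1729 / 0.6081 = 0.2843

0.284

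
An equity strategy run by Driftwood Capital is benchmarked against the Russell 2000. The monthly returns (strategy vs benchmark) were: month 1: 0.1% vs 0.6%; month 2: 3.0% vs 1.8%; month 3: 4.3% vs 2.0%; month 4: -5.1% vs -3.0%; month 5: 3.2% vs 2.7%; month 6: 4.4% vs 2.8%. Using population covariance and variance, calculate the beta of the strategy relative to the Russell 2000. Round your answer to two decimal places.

r̄p = 1.6500%,  r̄m = 1.1500%
Cov = Σ(rp − r̄p)(rm − r̄m) / 6 = 6.4892
Var(rm) = Σ(rm − r̄m)² / 6 = 3.9658
β = Cov / Var = 6.4892 / 3.9658 = 1.6363

1.64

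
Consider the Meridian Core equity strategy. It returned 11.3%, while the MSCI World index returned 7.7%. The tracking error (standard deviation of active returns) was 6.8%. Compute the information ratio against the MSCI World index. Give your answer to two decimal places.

IR = (Rp − Rb) / TE = (11.3% − 7.7%) / 6.8% = 3.60% / 6.8% = 0.5294

0.53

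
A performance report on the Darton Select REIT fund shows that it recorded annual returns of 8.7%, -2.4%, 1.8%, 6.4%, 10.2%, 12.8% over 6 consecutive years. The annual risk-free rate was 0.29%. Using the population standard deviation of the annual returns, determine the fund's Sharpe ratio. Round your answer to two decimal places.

1.16

r̄ = (8.7 − 2.4 + 1.8 + 6.4 + 10.2 + 12.8) / 6 = 37.50 / 6 = 6.2500%
Population std dev = √[159.1550 / 6] = 5.1503%
Sharpe = (r̄ − rf) / σ = (6.2500 − 0.29) / 5.1503 = 5.9600 / 5.1503 = 1.1572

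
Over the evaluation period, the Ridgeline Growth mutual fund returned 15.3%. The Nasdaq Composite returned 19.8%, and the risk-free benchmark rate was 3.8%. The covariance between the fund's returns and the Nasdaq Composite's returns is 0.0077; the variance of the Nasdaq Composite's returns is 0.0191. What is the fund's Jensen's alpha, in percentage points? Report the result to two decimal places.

5.05

β = Cov / Var = 0.0077 / 0.0191 = 0.4031
E[R] = Rf + β(Rm − Rf) = 3.8% + 0.4031 × (19.8% − 3.8%) = 10.2496%
α = Rp − E[R] = 15.3% − 10.2496% = 5.0504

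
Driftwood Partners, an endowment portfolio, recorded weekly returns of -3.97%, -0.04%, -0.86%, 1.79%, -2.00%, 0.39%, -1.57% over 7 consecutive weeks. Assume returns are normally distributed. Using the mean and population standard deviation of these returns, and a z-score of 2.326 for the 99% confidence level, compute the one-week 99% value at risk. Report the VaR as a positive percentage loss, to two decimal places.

4.90

r̄ = (-3.97 − 0.04 − 0.86 + 1.79 − 2 + 0.39 − 1.57) / 7 = -0.8943%
Σ(r − r̄)² = (-3.97 − (-0.8943))² + (-0.04 − (-0.8943))² + … = 20.7250
σ = √[20.7250 / 7] = 1.7207%
VaR = −(r̄ − z·σ) = −(-0.8943 − 2.326 × 1.7207) = −(-4.8966) = 4.8966%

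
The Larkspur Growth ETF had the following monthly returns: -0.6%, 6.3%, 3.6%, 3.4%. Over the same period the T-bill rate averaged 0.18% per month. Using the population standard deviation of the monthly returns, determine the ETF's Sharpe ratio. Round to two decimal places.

1.22

r̄ = (-0.6 + 6.3 + 3.6 + 3.4) / 4 = 3.1750%
Σ(r − r̄)² = (-0.6 − 3.1750)² + (6.3 − 3.1750)² + (3.6 − 3.1750)² + … = 24.2475
population σ = √(24.2475 / 4) = √6.0619 = 2.4621%
Sharpe = (r̄ − rf) / σ = (3.1750 − 0.18) / 2.4621 = 2.9950 / 2.4621 = 1.2164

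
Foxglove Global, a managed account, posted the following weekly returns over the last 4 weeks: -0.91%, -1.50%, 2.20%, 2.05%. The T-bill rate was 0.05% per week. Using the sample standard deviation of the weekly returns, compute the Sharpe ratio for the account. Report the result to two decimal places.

r̄ = (-0.91 − 1.5 + 2.2 + 2.05) / 4 = 1.840 / 4 = 0.4600%
Σ(r − r̄)² = 11.2742; sample σ = √(11.2742/3) = 1.9386%
Sharpe = (r̄ − rf) / σ = (0.4600 − 0.05) / 1.9386 = 0.4100 / 1.9386 = 0.2115

0.21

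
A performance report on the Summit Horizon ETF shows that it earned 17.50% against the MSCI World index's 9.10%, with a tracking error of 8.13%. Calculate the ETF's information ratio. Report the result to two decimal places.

1.03

IR = (Rp − Rb) / TE = (17.50% − 9.10%) / 8.13% = 8.40% / 8.13% = 1.0332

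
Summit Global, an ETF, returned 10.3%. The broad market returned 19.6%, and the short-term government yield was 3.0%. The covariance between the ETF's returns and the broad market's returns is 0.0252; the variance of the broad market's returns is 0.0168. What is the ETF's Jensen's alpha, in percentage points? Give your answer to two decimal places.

-17.60

β = Cov / Var = 0.0252 / 0.0168 = 1.5000
E[R] = Rf + β(Rm − Rf) = 3.0% + 1.5000 × (19.6% − 3.0%) = 27.9000%
α = Rp − E[R] = 10.3% − 27.9000% = -17.6000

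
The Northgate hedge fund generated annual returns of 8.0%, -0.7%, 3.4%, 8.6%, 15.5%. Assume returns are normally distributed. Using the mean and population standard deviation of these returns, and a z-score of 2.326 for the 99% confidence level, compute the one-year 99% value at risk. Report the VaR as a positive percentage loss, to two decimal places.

Mean return μ = 34.80 / 5 = 6.9600%
Population σ = √[Σ(r − μ)² / 5] = √[148.0520 / 5] = √29.6104 = 5.4415%
VaR = −(μ − z·σ) = −(6.9600 − 2.326 × 5.4415) = −(-5.6969) = 5.6969%

5.70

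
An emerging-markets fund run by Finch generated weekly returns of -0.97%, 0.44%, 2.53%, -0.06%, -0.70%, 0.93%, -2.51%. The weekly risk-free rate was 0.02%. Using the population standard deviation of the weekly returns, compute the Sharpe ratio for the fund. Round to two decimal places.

r̄ = (-0.97 + 0.44 + 2.53 − 0.06 − 0.7 + 0.93 − 2.51) / 7 = -0.0486%
Population std dev = √[15.1775 / 7] = 1.4725%
Sharpe = (r̄ − rf) / σ = (-0.0486 − 0.02) / 1.4725 = -0.0686 / 1.4725 = -0.0466

-0.05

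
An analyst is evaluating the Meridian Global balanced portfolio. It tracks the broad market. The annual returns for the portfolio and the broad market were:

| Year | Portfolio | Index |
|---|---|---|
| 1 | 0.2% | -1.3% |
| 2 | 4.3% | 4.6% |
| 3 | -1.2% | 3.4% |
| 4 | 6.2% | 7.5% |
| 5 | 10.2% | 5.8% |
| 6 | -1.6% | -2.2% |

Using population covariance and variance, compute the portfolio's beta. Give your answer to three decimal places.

r̄p = 3.0167%,  r̄m = 2.9667%
Cov = Σ(rp − r̄p)(rm − r̄m) / 6 = 11.8206
Var(rm) = Σ(rm − r̄m)² / 6 = 12.7222
β = Cov / Var = 11.8206 / 12.7222 = 0.9291

0.929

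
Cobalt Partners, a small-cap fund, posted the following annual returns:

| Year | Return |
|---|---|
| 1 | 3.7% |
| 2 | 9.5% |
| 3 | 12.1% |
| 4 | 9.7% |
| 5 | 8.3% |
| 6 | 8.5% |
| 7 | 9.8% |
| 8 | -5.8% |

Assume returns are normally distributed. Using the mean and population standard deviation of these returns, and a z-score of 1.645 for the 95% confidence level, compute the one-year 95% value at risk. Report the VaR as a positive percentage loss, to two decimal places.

Mean return r̄ = 55.80 / 8 = 6.9750%
Σ(r − r̄)² = (3.7 − 6.9750)² + (9.5 − 6.9750)² + … = 226.0550
population σ = √(226.0550 / 8) = √28.2569 = 5.3157%
VaR = −(r̄ − z·σ) = −(6.9750 − 1.645 × 5.3157) = −(-1.7693) = 1.7693%

1.77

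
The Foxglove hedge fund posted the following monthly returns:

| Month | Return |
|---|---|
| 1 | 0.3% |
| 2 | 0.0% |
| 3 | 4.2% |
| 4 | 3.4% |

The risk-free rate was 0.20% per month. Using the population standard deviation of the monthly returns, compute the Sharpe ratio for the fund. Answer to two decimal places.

0.96

r̄ = (0.3 + 0 + 4.2 + 3.4) / 4 = 1.9750%
Population σ = √[Σ(r − r̄)² / 4] = √[13.6875 / 4] = √3.4219 = 1.8498%
Sharpe = (r̄ − rf) / σ = (1.9750 − 0.2) / 1.8498 = 1.7750 / 1.8498 = 0.9596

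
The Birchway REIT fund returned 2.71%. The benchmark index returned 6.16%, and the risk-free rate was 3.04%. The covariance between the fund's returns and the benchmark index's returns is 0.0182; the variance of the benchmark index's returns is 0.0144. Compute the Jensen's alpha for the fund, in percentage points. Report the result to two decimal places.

β = Cov / Var = 0.0182 / 0.0144 = 1.2639
E[R] = Rf + β(Rm − Rf) = 3.04% + 1.2639 × (6.16% − 3.04%) = 6.9834%
α = Rp − E[R] = 2.71% − 6.9834% = -4.2734

-4.27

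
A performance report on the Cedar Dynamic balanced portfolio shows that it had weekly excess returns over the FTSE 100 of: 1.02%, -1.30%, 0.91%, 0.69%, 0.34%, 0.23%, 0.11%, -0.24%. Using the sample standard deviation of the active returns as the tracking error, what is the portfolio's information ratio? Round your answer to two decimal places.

0.30

r̄ = (1.02 − 1.3 + 0.91 + 0.69 + 0.34 + 0.23 + 0.11 − 0.24) / 8 = 0.2200%
Σ(r − r̄)² = (1.02 − 0.2200)² + (-1.3 − 0.2200)² + … = 3.8856
sample σ = √(3.8856 / 7) = √0.5551 = 0.7451%
IR = r̄ / tracking error = 0.2200 / 0.7451 = 0.2953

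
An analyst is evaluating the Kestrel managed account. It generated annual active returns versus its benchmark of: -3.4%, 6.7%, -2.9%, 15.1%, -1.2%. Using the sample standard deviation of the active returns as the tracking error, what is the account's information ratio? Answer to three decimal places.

Mean return r̄ = 14.30 / 5 = 2.8600%
Sample σ = √[Σ(r − r̄)² / 4] = √[253.4120 / 4] = √63.3530 = 7.9595%
IR = r̄ / tracking error = 2.8600 / 7.9595 = 0.3593

0.359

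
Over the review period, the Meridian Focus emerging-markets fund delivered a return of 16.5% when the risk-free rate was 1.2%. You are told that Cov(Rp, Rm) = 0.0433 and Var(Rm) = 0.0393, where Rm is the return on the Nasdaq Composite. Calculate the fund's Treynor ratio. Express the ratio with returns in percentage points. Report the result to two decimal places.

β = Cov / Var = 0.0433 / 0.0393 = 1.1018
Treynor = (Rp − Rf) / β = (16.5% − 1.2%) / 1.1018 = 15.30 / 1.1018 = 13.8864

13.89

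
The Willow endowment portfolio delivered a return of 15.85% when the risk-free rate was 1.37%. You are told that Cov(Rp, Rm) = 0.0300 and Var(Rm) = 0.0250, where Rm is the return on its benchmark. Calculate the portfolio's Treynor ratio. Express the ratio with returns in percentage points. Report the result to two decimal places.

12.07

β = Cov / Var = 0.0300 / 0.0250 = 1.2000
Treynor = (Rp − Rf) / β = (15.85% − 1.37%) / 1.2000 = 14.48 / 1.2000 = 12.0667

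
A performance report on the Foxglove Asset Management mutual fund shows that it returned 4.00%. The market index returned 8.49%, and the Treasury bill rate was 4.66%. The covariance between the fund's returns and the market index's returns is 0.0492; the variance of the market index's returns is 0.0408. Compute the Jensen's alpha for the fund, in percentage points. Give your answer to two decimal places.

-5.28

β = Cov / Var = 0.0492 / 0.0408 = 1.2059
E[R] = Rf + β(Rm − Rf) = 4.66% + 1.2059 × (8.49% − 4.66%) = 9.2786%
α = Rp − E[R] = 4.00% − 9.2786% = -5.2786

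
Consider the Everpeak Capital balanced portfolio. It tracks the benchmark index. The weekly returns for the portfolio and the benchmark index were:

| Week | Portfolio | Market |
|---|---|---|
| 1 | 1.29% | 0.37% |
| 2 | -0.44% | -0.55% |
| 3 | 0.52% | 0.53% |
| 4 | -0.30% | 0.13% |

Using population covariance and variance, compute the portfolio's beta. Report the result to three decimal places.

1.218

r̄p = 0.2675%,  r̄m = 0.1200%
Cov = Σ(rp − r̄p)(rm − r̄m) / 4 = 0.2069
Var(rm) = Σ(rm − r̄m)² / 4 = 0.1699
β = Cov / Var = 0.2069 / 0.1699 = 1.2178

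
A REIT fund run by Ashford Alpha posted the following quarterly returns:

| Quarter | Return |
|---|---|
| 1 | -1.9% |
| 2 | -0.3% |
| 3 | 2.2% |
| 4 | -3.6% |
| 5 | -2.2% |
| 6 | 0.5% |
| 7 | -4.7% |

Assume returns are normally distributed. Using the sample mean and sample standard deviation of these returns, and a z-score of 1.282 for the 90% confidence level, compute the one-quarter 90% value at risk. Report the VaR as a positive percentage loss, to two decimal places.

4.50

Mean return r̄ = -10.00 / 7 = -1.4286%
Σ(r − r̄)² = (-1.9 − (-1.4286))² + (-0.3 − (-1.4286))² + (2.2 − (-1.4286))² + … = 34.3943
sample σ = √(34.3943 / 6) = √5.7324 = 2.3942%
VaR = −(r̄ − z·σ) = −(-1.4286 − 1.282 × 2.3942) = −(-4.4980) = 4.4980%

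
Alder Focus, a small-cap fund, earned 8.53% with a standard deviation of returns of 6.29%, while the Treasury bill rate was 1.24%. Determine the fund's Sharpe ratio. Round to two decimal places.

Sharpe = (Rp − Rf) / σp = (8.53% − 1.24%) / 6.29% = 7.29% / 6.29% = 1.1590

1.16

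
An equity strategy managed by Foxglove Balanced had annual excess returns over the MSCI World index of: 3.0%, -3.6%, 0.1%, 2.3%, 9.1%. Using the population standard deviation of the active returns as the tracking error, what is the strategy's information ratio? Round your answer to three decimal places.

0.525

μ = (3 − 3.6 + 0.1 + 2.3 + 9.1) / 5 = 2.1800%
Σ(r − μ)² = (3 − 2.1800)² + (-3.6 − 2.1800)² + … = 86.3080
population σ = √(86.3080 / 5) = √17.2616 = 4.1547%
IR = μ / tracking error = 2.1800 / 4.1547 = 0.5247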